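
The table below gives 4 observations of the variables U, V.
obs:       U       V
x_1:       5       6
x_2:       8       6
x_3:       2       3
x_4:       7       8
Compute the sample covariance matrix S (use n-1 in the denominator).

Step 1 — column means:
  mean(U) = (5 + 8 + 2 + 7) / 4 = 22/4 = 5.5
  mean(V) = (6 + 6 + 3 + 8) / 4 = 23/4 = 5.75

Step 2 — sample covariance S[i,j] = (1/(n-1)) · Σ_k (x_{k,i} - mean_i) · (x_{k,j} - mean_j), with n-1 = 3.
  S[U,U] = ((-0.5)·(-0.5) + (2.5)·(2.5) + (-3.5)·(-3.5) + (1.5)·(1.5)) / 3 = 21/3 = 7
  S[U,V] = ((-0.5)·(0.25) + (2.5)·(0.25) + (-3.5)·(-2.75) + (1.5)·(2.25)) / 3 = 13.5/3 = 4.5
  S[V,V] = ((0.25)·(0.25) + (0.25)·(0.25) + (-2.75)·(-2.75) + (2.25)·(2.25)) / 3 = 12.75/3 = 4.25

S is symmetric (S[j,i] = S[i,j]). Assembling:

S = [[7, 4.5],
 [4.5, 4.25]]


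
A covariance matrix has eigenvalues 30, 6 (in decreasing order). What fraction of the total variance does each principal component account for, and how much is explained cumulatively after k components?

Step 1 — total variance = trace(Sigma) = Σ λ_i = 30 + 6 = 36.

Step 2 — fraction explained by component i = λ_i / Σ λ:
  PC1: 30/36 = 0.8333
  PC2: 6/36 = 0.1667

Step 3 — cumulative fraction after k components = (λ_1 + ... + λ_k) / Σ λ:
  k = 1: 30/36 = 0.8333
  k = 2: (30 + 6)/36 = 36/36 = 1

Summary (fraction, with percent):

explained: PC1 0.8333 (83.33%), PC2 0.1667 (16.67%);  cumulative: 0.8333, 1


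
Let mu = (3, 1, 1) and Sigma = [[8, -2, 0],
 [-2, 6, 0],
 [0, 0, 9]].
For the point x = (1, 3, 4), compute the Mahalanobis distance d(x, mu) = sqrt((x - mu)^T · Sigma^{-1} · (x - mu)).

Step 1 — centre the observation: (x - mu) = (-2, 2, 3).

Step 2 — invert Sigma (cofactor / det for 3×3, or solve directly):
  Sigma^{-1} = [[0.1364, 0.0455, 0],
 [0.0455, 0.1818, 0],
 [0, 0, 0.1111]].

Step 3 — form the quadratic (x - mu)^T · Sigma^{-1} · (x - mu):
  Sigma^{-1} · (x - mu) = (-0.1818, 0.2727, 0.3333).
  (x - mu)^T · [Sigma^{-1} · (x - mu)] = (-2)·(-0.1818) + (2)·(0.2727) + (3)·(0.3333) = 1.9091.

Step 4 — take square root: d = √(1.9091) ≈ 1.3817.

d(x, mu) = √(1.9091) ≈ 1.3817


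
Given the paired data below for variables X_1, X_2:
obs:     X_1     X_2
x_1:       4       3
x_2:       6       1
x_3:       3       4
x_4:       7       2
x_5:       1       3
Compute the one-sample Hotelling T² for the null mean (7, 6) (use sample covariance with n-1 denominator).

Step 1 — sample mean vector:
  mean(X_1) = (4 + 6 + 3 + 7 + 1) / 5 = 21/5 = 4.2
  mean(X_2) = (3 + 1 + 4 + 2 + 3) / 5 = 13/5 = 2.6
  x̄ = (4.2, 2.6),  deviation x̄ - mu_0 = (4.2, 2.6) - (7, 6) = (-2.8, -3.4).

Step 2 — sample covariance matrix, S[i,j] = (1/(n-1)) · Σ_k (x_{k,i} - mean_i) · (x_{k,j} - mean_j), divisor n-1 = 4:
  S[X_1,X_1] = ((-0.2)·(-0.2) + (1.8)·(1.8) + (-1.2)·(-1.2) + (2.8)·(2.8) + (-3.2)·(-3.2)) / 4 = 22.8/4 = 5.7
  S[X_1,X_2] = ((-0.2)·(0.4) + (1.8)·(-1.6) + (-1.2)·(1.4) + (2.8)·(-0.6) + (-3.2)·(0.4)) / 4 = -7.6/4 = -1.9
  S[X_2,X_2] = ((0.4)·(0.4) + (-1.6)·(-1.6) + (1.4)·(1.4) + (-0.6)·(-0.6) + (0.4)·(0.4)) / 4 = 5.2/4 = 1.3
  S = [[5.7, -1.9],
 [-1.9, 1.3]].

Step 3 — invert S. det(S) = 5.7·1.3 - (-1.9)² = 3.8.
  S^{-1} = (1/det) · [[d, -b], [-b, a]] = [[0.3421, 0.5],
 [0.5, 1.5]].

Step 4 — quadratic form (x̄ - mu_0)^T · S^{-1} · (x̄ - mu_0):
  S^{-1} · (x̄ - mu_0) = (-2.6579, -6.5),
  (x̄ - mu_0)^T · [...] = (-2.8)·(-2.6579) + (-3.4)·(-6.5) = 29.5421.

Step 5 — scale by n: T² = 5 · 29.5421 = 147.7105.

T² ≈ 147.7105


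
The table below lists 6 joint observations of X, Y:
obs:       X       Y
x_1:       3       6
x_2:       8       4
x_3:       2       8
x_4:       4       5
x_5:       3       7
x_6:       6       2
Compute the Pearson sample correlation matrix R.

Step 1 — column means:
  mean(X) = (3 + 8 + 2 + 4 + 3 + 6) / 6 = 26/6 = 4.3333
  mean(Y) = (6 + 4 + 8 + 5 + 7 + 2) / 6 = 32/6 = 5.3333

Step 2 — sample variances and covariances s[i,j] = (1/(n-1)) · Σ_k (x_{k,i} - mean_i) · (x_{k,j} - mean_j), with n-1 = 5:
  s[X,X] = ((-1.3333)·(-1.3333) + (3.6667)·(3.6667) + (-2.3333)·(-2.3333) + (-0.3333)·(-0.3333) + (-1.3333)·(-1.3333) + (1.6667)·(1.6667)) / 5 = 25.3333/5 = 5.0667
  s[X,Y] = ((-1.3333)·(0.6667) + (3.6667)·(-1.3333) + (-2.3333)·(2.6667) + (-0.3333)·(-0.3333) + (-1.3333)·(1.6667) + (1.6667)·(-3.3333)) / 5 = -19.6667/5 = -3.9333
  s[Y,Y] = ((0.6667)·(0.6667) + (-1.3333)·(-1.3333) + (2.6667)·(2.6667) + (-0.3333)·(-0.3333) + (1.6667)·(1.6667) + (-3.3333)·(-3.3333)) / 5 = 23.3333/5 = 4.6667
  Sample standard deviations s_i = √(s[i,i]):
  s(X) = √(5.0667) = 2.2509
  s(Y) = √(4.6667) = 2.1602

Step 3 — r_{ij} = s_{ij} / (s_i · s_j):
  r[X,X] = 1 (diagonal).
  r[X,Y] = -3.9333 / (2.2509 · 2.1602) = -3.9333 / 4.8626 = -0.8089
  r[Y,Y] = 1 (diagonal).

R is symmetric with unit diagonal. Assembling:

R = [[1, -0.8089],
 [-0.8089, 1]]


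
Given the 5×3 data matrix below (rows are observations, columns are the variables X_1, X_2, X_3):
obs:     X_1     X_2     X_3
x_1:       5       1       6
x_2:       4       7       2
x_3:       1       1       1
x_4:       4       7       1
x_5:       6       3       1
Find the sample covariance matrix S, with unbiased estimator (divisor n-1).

Step 1 — column means:
  mean(X_1) = (5 + 4 + 1 + 4 + 6) / 5 = 20/5 = 4
  mean(X_2) = (1 + 7 + 1 + 7 + 3) / 5 = 19/5 = 3.8
  mean(X_3) = (6 + 2 + 1 + 1 + 1) / 5 = 11/5 = 2.2

Step 2 — sample covariance S[i,j] = (1/(n-1)) · Σ_k (x_{k,i} - mean_i) · (x_{k,j} - mean_j), with n-1 = 4.
  S[X_1,X_1] = ((1)·(1) + (0)·(0) + (-3)·(-3) + (0)·(0) + (2)·(2)) / 4 = 14/4 = 3.5
  S[X_1,X_2] = ((1)·(-2.8) + (0)·(3.2) + (-3)·(-2.8) + (0)·(3.2) + (2)·(-0.8)) / 4 = 4/4 = 1
  S[X_1,X_3] = ((1)·(3.8) + (0)·(-0.2) + (-3)·(-1.2) + (0)·(-1.2) + (2)·(-1.2)) / 4 = 5/4 = 1.25
  S[X_2,X_2] = ((-2.8)·(-2.8) + (3.2)·(3.2) + (-2.8)·(-2.8) + (3.2)·(3.2) + (-0.8)·(-0.8)) / 4 = 36.8/4 = 9.2
  S[X_2,X_3] = ((-2.8)·(3.8) + (3.2)·(-0.2) + (-2.8)·(-1.2) + (3.2)·(-1.2) + (-0.8)·(-1.2)) / 4 = -10.8/4 = -2.7
  S[X_3,X_3] = ((3.8)·(3.8) + (-0.2)·(-0.2) + (-1.2)·(-1.2) + (-1.2)·(-1.2) + (-1.2)·(-1.2)) / 4 = 18.8/4 = 4.7

S is symmetric (S[j,i] = S[i,j]). Assembling:

S = [[3.5, 1, 1.25],
 [1, 9.2, -2.7],
 [1.25, -2.7, 4.7]]


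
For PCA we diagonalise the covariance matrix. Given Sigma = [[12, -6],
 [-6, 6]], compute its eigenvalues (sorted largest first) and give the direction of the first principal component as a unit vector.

Step 1 — characteristic polynomial of 2×2 Sigma:
  det(Sigma - λI) = λ² - trace · λ + det = 0.
  trace = 12 + 6 = 18, det = 12·6 - (-6)² = 36.
Step 2 — discriminant:
  Δ = trace² - 4·det = 324 - 144 = 180.
Step 3 — eigenvalues:
  λ = (trace ± √Δ)/2 = (18 ± 13.4164)/2,
  λ_1 = 15.7082,  λ_2 = 2.2918.

Step 4 — unit eigenvector for λ_1: solve (Sigma - λ_1 I)v = 0. First row:
  (12 - 15.7082)·v_x + (-6)·v_y = 0, i.e. (-3.7082)·v_x + (-6)·v_y = 0,
  so v ∝ (b, λ_1 - a) = (-6, 3.7082); multiply by -1 so the first entry is positive: u = (6, -3.7082).
  ||u|| = √((6)² + (-3.7082)²) = √(49.7508) ≈ 7.0534,
  v_1 = u/||u|| ≈ (0.8507, -0.5257) (||v_1|| = 1).

λ_1 = 15.7082,  λ_2 = 2.2918;  v_1 ≈ (0.8507, -0.5257)


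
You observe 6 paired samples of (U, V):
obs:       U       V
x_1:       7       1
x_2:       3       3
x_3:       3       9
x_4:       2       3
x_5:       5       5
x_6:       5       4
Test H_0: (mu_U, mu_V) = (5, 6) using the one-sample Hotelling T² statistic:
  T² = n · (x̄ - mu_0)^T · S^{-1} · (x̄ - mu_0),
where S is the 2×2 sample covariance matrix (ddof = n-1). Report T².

Step 1 — sample mean vector:
  mean(U) = (7 + 3 + 3 + 2 + 5 + 5) / 6 = 25/6 = 4.1667
  mean(V) = (1 + 3 + 9 + 3 + 5 + 4) / 6 = 25/6 = 4.1667
  x̄ = (4.1667, 4.1667),  deviation x̄ - mu_0 = (4.1667, 4.1667) - (5, 6) = (-0.8333, -1.8333).

Step 2 — sample covariance matrix, S[i,j] = (1/(n-1)) · Σ_k (x_{k,i} - mean_i) · (x_{k,j} - mean_j), divisor n-1 = 5:
  S[U,U] = ((2.8333)·(2.8333) + (-1.1667)·(-1.1667) + (-1.1667)·(-1.1667) + (-2.1667)·(-2.1667) + (0.8333)·(0.8333) + (0.8333)·(0.8333)) / 5 = 16.8333/5 = 3.3667
  S[U,V] = ((2.8333)·(-3.1667) + (-1.1667)·(-1.1667) + (-1.1667)·(4.8333) + (-2.1667)·(-1.1667) + (0.8333)·(0.8333) + (0.8333)·(-0.1667)) / 5 = -10.1667/5 = -2.0333
  S[V,V] = ((-3.1667)·(-3.1667) + (-1.1667)·(-1.1667) + (4.8333)·(4.8333) + (-1.1667)·(-1.1667) + (0.8333)·(0.8333) + (-0.1667)·(-0.1667)) / 5 = 36.8333/5 = 7.3667
  S = [[3.3667, -2.0333],
 [-2.0333, 7.3667]].

Step 3 — invert S. det(S) = 3.3667·7.3667 - (-2.0333)² = 20.6667.
  S^{-1} = (1/det) · [[d, -b], [-b, a]] = [[0.3565, 0.0984],
 [0.0984, 0.1629]].

Step 4 — quadratic form (x̄ - mu_0)^T · S^{-1} · (x̄ - mu_0):
  S^{-1} · (x̄ - mu_0) = (-0.4774, -0.3806),
  (x̄ - mu_0)^T · [...] = (-0.8333)·(-0.4774) + (-1.8333)·(-0.3806) = 1.0957.

Step 5 — scale by n: T² = 6 · 1.0957 = 6.5742.

T² ≈ 6.5742


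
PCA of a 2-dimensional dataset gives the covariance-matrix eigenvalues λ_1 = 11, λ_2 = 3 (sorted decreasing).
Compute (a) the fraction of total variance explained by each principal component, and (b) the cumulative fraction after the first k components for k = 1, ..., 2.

Step 1 — total variance = trace(Sigma) = Σ λ_i = 11 + 3 = 14.

Step 2 — fraction explained by component i = λ_i / Σ λ:
  PC1: 11/14 = 0.7857
  PC2: 3/14 = 0.2143

Step 3 — cumulative fraction after k components = (λ_1 + ... + λ_k) / Σ λ:
  k = 1: 11/14 = 0.7857
  k = 2: (11 + 3)/14 = 14/14 = 1

Summary (fraction, with percent):

explained: PC1 0.7857 (78.57%), PC2 0.2143 (21.43%);  cumulative: 0.7857, 1


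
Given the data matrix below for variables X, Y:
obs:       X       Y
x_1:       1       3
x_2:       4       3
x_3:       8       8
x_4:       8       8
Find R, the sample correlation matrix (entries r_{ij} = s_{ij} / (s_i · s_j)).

Step 1 — column means:
  mean(X) = (1 + 4 + 8 + 8) / 4 = 21/4 = 5.25
  mean(Y) = (3 + 3 + 8 + 8) / 4 = 22/4 = 5.5

Step 2 — sample variances and covariances s[i,j] = (1/(n-1)) · Σ_k (x_{k,i} - mean_i) · (x_{k,j} - mean_j), with n-1 = 3:
  s[X,X] = ((-4.25)·(-4.25) + (-1.25)·(-1.25) + (2.75)·(2.75) + (2.75)·(2.75)) / 3 = 34.75/3 = 11.5833
  s[X,Y] = ((-4.25)·(-2.5) + (-1.25)·(-2.5) + (2.75)·(2.5) + (2.75)·(2.5)) / 3 = 27.5/3 = 9.1667
  s[Y,Y] = ((-2.5)·(-2.5) + (-2.5)·(-2.5) + (2.5)·(2.5) + (2.5)·(2.5)) / 3 = 25/3 = 8.3333
  Sample standard deviations s_i = √(s[i,i]):
  s(X) = √(11.5833) = 3.4034
  s(Y) = √(8.3333) = 2.8868

Step 3 — r_{ij} = s_{ij} / (s_i · s_j):
  r[X,X] = 1 (diagonal).
  r[X,Y] = 9.1667 / (3.4034 · 2.8868) = 9.1667 / 9.8249 = 0.933
  r[Y,Y] = 1 (diagonal).

R is symmetric with unit diagonal. Assembling:

R = [[1, 0.933],
 [0.933, 1]]


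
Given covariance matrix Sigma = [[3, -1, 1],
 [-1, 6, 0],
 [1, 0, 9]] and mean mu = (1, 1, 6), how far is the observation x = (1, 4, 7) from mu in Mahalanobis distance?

Step 1 — centre the observation: (x - mu) = (0, 3, 1).

Step 2 — invert Sigma (cofactor / det for 3×3, or solve directly):
  Sigma^{-1} = [[0.3673, 0.0612, -0.0408],
 [0.0612, 0.1769, -0.0068],
 [-0.0408, -0.0068, 0.1156]].

Step 3 — form the quadratic (x - mu)^T · Sigma^{-1} · (x - mu):
  Sigma^{-1} · (x - mu) = (0.1429, 0.5238, 0.0952).
  (x - mu)^T · [Sigma^{-1} · (x - mu)] = (0)·(0.1429) + (3)·(0.5238) + (1)·(0.0952) = 1.6667.

Step 4 — take square root: d = √(1.6667) ≈ 1.291.

d(x, mu) = √(1.6667) ≈ 1.291


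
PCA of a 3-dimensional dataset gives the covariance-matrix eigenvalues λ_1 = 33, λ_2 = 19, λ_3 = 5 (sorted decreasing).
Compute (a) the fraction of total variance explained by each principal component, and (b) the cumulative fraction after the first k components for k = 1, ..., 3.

Step 1 — total variance = trace(Sigma) = Σ λ_i = 33 + 19 + 5 = 57.

Step 2 — fraction explained by component i = λ_i / Σ λ:
  PC1: 33/57 = 0.5789
  PC2: 19/57 = 0.3333
  PC3: 5/57 = 0.0877

Step 3 — cumulative fraction after k components = (λ_1 + ... + λ_k) / Σ λ:
  k = 1: 33/57 = 0.5789
  k = 2: (33 + 19)/57 = 52/57 = 0.9123
  k = 3: (33 + 19 + 5)/57 = 57/57 = 1

Summary (fraction, with percent):

explained: PC1 0.5789 (57.89%), PC2 0.3333 (33.33%), PC3 0.0877 (8.77%);  cumulative: 0.5789, 0.9123, 1


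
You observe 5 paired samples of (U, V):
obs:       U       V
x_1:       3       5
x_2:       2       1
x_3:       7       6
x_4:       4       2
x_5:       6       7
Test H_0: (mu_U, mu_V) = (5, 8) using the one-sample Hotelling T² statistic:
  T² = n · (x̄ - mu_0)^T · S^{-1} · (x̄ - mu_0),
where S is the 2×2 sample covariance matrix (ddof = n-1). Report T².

Step 1 — sample mean vector:
  mean(U) = (3 + 2 + 7 + 4 + 6) / 5 = 22/5 = 4.4
  mean(V) = (5 + 1 + 6 + 2 + 7) / 5 = 21/5 = 4.2
  x̄ = (4.4, 4.2),  deviation x̄ - mu_0 = (4.4, 4.2) - (5, 8) = (-0.6, -3.8).

Step 2 — sample covariance matrix, S[i,j] = (1/(n-1)) · Σ_k (x_{k,i} - mean_i) · (x_{k,j} - mean_j), divisor n-1 = 4:
  S[U,U] = ((-1.4)·(-1.4) + (-2.4)·(-2.4) + (2.6)·(2.6) + (-0.4)·(-0.4) + (1.6)·(1.6)) / 4 = 17.2/4 = 4.3
  S[U,V] = ((-1.4)·(0.8) + (-2.4)·(-3.2) + (2.6)·(1.8) + (-0.4)·(-2.2) + (1.6)·(2.8)) / 4 = 16.6/4 = 4.15
  S[V,V] = ((0.8)·(0.8) + (-3.2)·(-3.2) + (1.8)·(1.8) + (-2.2)·(-2.2) + (2.8)·(2.8)) / 4 = 26.8/4 = 6.7
  S = [[4.3, 4.15],
 [4.15, 6.7]].

Step 3 — invert S. det(S) = 4.3·6.7 - (4.15)² = 11.5875.
  S^{-1} = (1/det) · [[d, -b], [-b, a]] = [[0.5782, -0.3581],
 [-0.3581, 0.3711]].

Step 4 — quadratic form (x̄ - mu_0)^T · S^{-1} · (x̄ - mu_0):
  S^{-1} · (x̄ - mu_0) = (1.014, -1.1953),
  (x̄ - mu_0)^T · [...] = (-0.6)·(1.014) + (-3.8)·(-1.1953) = 3.9335.

Step 5 — scale by n: T² = 5 · 3.9335 = 19.6677.

T² ≈ 19.6677


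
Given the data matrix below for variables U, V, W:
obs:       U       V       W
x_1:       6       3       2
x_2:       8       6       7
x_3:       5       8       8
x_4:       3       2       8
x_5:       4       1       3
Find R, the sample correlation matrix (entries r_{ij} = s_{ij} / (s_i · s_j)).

Step 1 — column means:
  mean(U) = (6 + 8 + 5 + 3 + 4) / 5 = 26/5 = 5.2
  mean(V) = (3 + 6 + 8 + 2 + 1) / 5 = 20/5 = 4
  mean(W) = (2 + 7 + 8 + 8 + 3) / 5 = 28/5 = 5.6

Step 2 — sample variances and covariances s[i,j] = (1/(n-1)) · Σ_k (x_{k,i} - mean_i) · (x_{k,j} - mean_j), with n-1 = 4:
  s[U,U] = ((0.8)·(0.8) + (2.8)·(2.8) + (-0.2)·(-0.2) + (-2.2)·(-2.2) + (-1.2)·(-1.2)) / 4 = 14.8/4 = 3.7
  s[U,V] = ((0.8)·(-1) + (2.8)·(2) + (-0.2)·(4) + (-2.2)·(-2) + (-1.2)·(-3)) / 4 = 12/4 = 3
  s[U,W] = ((0.8)·(-3.6) + (2.8)·(1.4) + (-0.2)·(2.4) + (-2.2)·(2.4) + (-1.2)·(-2.6)) / 4 = -1.6/4 = -0.4
  s[V,V] = ((-1)·(-1) + (2)·(2) + (4)·(4) + (-2)·(-2) + (-3)·(-3)) / 4 = 34/4 = 8.5
  s[V,W] = ((-1)·(-3.6) + (2)·(1.4) + (4)·(2.4) + (-2)·(2.4) + (-3)·(-2.6)) / 4 = 19/4 = 4.75
  s[W,W] = ((-3.6)·(-3.6) + (1.4)·(1.4) + (2.4)·(2.4) + (2.4)·(2.4) + (-2.6)·(-2.6)) / 4 = 33.2/4 = 8.3
  Sample standard deviations s_i = √(s[i,i]):
  s(U) = √(3.7) = 1.9235
  s(V) = √(8.5) = 2.9155
  s(W) = √(8.3) = 2.881

Step 3 — r_{ij} = s_{ij} / (s_i · s_j):
  r[U,U] = 1 (diagonal).
  r[U,V] = 3 / (1.9235 · 2.9155) = 3 / 5.608 = 0.5349
  r[U,W] = -0.4 / (1.9235 · 2.881) = -0.4 / 5.5417 = -0.0722
  r[V,V] = 1 (diagonal).
  r[V,W] = 4.75 / (2.9155 · 2.881) = 4.75 / 8.3994 = 0.5655
  r[W,W] = 1 (diagonal).

R is symmetric with unit diagonal. Assembling:

R = [[1, 0.5349, -0.0722],
 [0.5349, 1, 0.5655],
 [-0.0722, 0.5655, 1]]


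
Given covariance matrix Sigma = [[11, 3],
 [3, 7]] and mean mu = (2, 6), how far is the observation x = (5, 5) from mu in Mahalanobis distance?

Step 1 — centre the observation: (x - mu) = (3, -1).

Step 2 — invert Sigma. det(Sigma) = 11·7 - (3)² = 68.
  Sigma^{-1} = (1/det) · [[d, -b], [-b, a]] = [[0.1029, -0.0441],
 [-0.0441, 0.1618]].

Step 3 — form the quadratic (x - mu)^T · Sigma^{-1} · (x - mu):
  Sigma^{-1} · (x - mu) = (0.3529, -0.2941).
  (x - mu)^T · [Sigma^{-1} · (x - mu)] = (3)·(0.3529) + (-1)·(-0.2941) = 1.3529.

Step 4 — take square root: d = √(1.3529) ≈ 1.1632.

d(x, mu) = √(1.3529) ≈ 1.1632


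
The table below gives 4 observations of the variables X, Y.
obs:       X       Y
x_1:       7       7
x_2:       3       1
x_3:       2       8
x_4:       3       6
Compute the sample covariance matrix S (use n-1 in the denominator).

Step 1 — column means:
  mean(X) = (7 + 3 + 2 + 3) / 4 = 15/4 = 3.75
  mean(Y) = (7 + 1 + 8 + 6) / 4 = 22/4 = 5.5

Step 2 — sample covariance S[i,j] = (1/(n-1)) · Σ_k (x_{k,i} - mean_i) · (x_{k,j} - mean_j), with n-1 = 3.
  S[X,X] = ((3.25)·(3.25) + (-0.75)·(-0.75) + (-1.75)·(-1.75) + (-0.75)·(-0.75)) / 3 = 14.75/3 = 4.9167
  S[X,Y] = ((3.25)·(1.5) + (-0.75)·(-4.5) + (-1.75)·(2.5) + (-0.75)·(0.5)) / 3 = 3.5/3 = 1.1667
  S[Y,Y] = ((1.5)·(1.5) + (-4.5)·(-4.5) + (2.5)·(2.5) + (0.5)·(0.5)) / 3 = 29/3 = 9.6667

S is symmetric (S[j,i] = S[i,j]). Assembling:

S = [[4.9167, 1.1667],
 [1.1667, 9.6667]]


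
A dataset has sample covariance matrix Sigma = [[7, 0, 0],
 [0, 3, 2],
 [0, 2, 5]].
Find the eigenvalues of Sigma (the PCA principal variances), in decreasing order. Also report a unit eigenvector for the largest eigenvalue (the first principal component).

Step 1 — characteristic polynomial p(λ) = det(λI - Sigma) = λ³ - tr·λ² + c_1·λ - det, where tr = trace, c_1 = sum of the principal 2×2 minors, det = det(Sigma):
  tr = 7 + 3 + 5 = 15,
  c_1 = (7·3 - (0)²) + (7·5 - (0)²) + (3·5 - (2)²) = 21 + 35 + 11 = 67,
  det = 7·(3·5 - (2)²) - (0)·((0)·5 - (2)·(0)) + (0)·((0)·(2) - 3·(0)) = 7·(11) - (0)·(0) + (0)·(0) = 77.
  So p(λ) = λ³ - 15λ² + 67λ - 77.
Step 2 — look for an integer root (rational root theorem: any rational root is an integer divisor of 77). Testing λ = 7:
  p(7) = 343 - 735 + 469 - 77 = 0  ✓
  Dividing out (λ - 7): p(λ) = (λ - 7)(λ² - 8λ + 11).
Step 3 — remaining eigenvalues from the quadratic λ² - 8λ + 11 = 0:
  Δ = 8² - 4·11 = 64 - 44 = 20,  λ = (8 ± √20)/2 = (8 ± 4.4721)/2 ≈ 6.2361 or 1.7639.
  Sorted: λ_1 = 7,  λ_2 = 6.2361,  λ_3 = 1.7639  (check: sum = 15 = tr ✓).

Step 4 — unit eigenvector for λ_1 = 7: v spans the null space of (Sigma - λ_1 I), whose rows are
  r_1 = (0, 0, 0),  r_2 = (0, -4, 2),  r_3 = (0, 2, -2).
  v is orthogonal to every row, so take v ∝ r_2 × r_3 = ((-4)·(-2) - (2)·(2), (2)·(0) - (0)·(-2), (0)·(2) - (-4)·(0)) = (4, 0, 0).
  Rescale (divide by 4): u = (1, 0, 0).
  ||u|| = √((1)² + (0)² + (0)²) = √(1) = 1,  v_1 = u/||u|| ≈ (1, 0, 0) (||v_1|| = 1).

λ_1 = 7,  λ_2 = 6.2361,  λ_3 = 1.7639;  v_1 ≈ (1, 0, 0)


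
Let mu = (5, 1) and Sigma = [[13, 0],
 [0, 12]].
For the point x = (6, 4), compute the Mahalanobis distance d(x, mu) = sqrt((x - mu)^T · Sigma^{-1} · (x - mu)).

Step 1 — centre the observation: (x - mu) = (1, 3).

Step 2 — invert Sigma. det(Sigma) = 13·12 - (0)² = 156.
  Sigma^{-1} = (1/det) · [[d, -b], [-b, a]] = [[0.0769, 0],
 [0, 0.0833]].

Step 3 — form the quadratic (x - mu)^T · Sigma^{-1} · (x - mu):
  Sigma^{-1} · (x - mu) = (0.0769, 0.25).
  (x - mu)^T · [Sigma^{-1} · (x - mu)] = (1)·(0.0769) + (3)·(0.25) = 0.8269.

Step 4 — take square root: d = √(0.8269) ≈ 0.9094.

d(x, mu) = √(0.8269) ≈ 0.9094


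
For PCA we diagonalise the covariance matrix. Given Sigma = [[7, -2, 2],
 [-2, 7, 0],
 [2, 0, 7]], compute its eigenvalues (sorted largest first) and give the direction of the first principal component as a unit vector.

Step 1 — characteristic polynomial p(λ) = det(λI - Sigma) = λ³ - tr·λ² + c_1·λ - det, where tr = trace, c_1 = sum of the principal 2×2 minors, det = det(Sigma):
  tr = 7 + 7 + 7 = 21,
  c_1 = (7·7 - (-2)²) + (7·7 - (2)²) + (7·7 - (0)²) = 45 + 45 + 49 = 139,
  det = 7·(7·7 - (0)²) - (-2)·((-2)·7 - (0)·(2)) + (2)·((-2)·(0) - 7·(2)) = 7·(49) - (-2)·(-14) + (2)·(-14) = 287.
  So p(λ) = λ³ - 21λ² + 139λ - 287.
Step 2 — look for an integer root (rational root theorem: any rational root is an integer divisor of 287). Testing λ = 7:
  p(7) = 343 - 1029 + 973 - 287 = 0  ✓
  Dividing out (λ - 7): p(λ) = (λ - 7)(λ² - 14λ + 41).
Step 3 — remaining eigenvalues from the quadratic λ² - 14λ + 41 = 0:
  Δ = 14² - 4·41 = 196 - 164 = 32,  λ = (14 ± √32)/2 = (14 ± 5.6569)/2 ≈ 9.8284 or 4.1716.
  Sorted: λ_1 = 9.8284,  λ_2 = 7,  λ_3 = 4.1716  (check: sum = 21 = tr ✓).

Step 4 — unit eigenvector for λ_1 ≈ 9.8284: v spans the null space of (Sigma - λ_1 I), whose rows are
  r_1 = (-2.8284, -2, 2),  r_2 = (-2, -2.8284, 0),  r_3 = (2, 0, -2.8284).
  v is orthogonal to every row, so take v ∝ r_1 × r_2 = ((-2)·(0) - (2)·(-2.8284), (2)·(-2) - (-2.8284)·(0), (-2.8284)·(-2.8284) - (-2)·(-2)) ≈ (5.6569, -4, 4).
  Let u = (5.6569, -4, 4).
  ||u|| = √((5.6569)² + (-4)² + (4)²) = √(64) ≈ 8,  v_1 = u/||u|| ≈ (0.7071, -0.5, 0.5) (||v_1|| = 1).

λ_1 = 9.8284,  λ_2 = 7,  λ_3 = 4.1716;  v_1 ≈ (0.7071, -0.5, 0.5)


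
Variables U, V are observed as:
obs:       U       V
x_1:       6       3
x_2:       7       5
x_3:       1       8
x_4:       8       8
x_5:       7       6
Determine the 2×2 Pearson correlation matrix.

Step 1 — column means:
  mean(U) = (6 + 7 + 1 + 8 + 7) / 5 = 29/5 = 5.8
  mean(V) = (3 + 5 + 8 + 8 + 6) / 5 = 30/5 = 6

Step 2 — sample variances and covariances s[i,j] = (1/(n-1)) · Σ_k (x_{k,i} - mean_i) · (x_{k,j} - mean_j), with n-1 = 4:
  s[U,U] = ((0.2)·(0.2) + (1.2)·(1.2) + (-4.8)·(-4.8) + (2.2)·(2.2) + (1.2)·(1.2)) / 4 = 30.8/4 = 7.7
  s[U,V] = ((0.2)·(-3) + (1.2)·(-1) + (-4.8)·(2) + (2.2)·(2) + (1.2)·(0)) / 4 = -7/4 = -1.75
  s[V,V] = ((-3)·(-3) + (-1)·(-1) + (2)·(2) + (2)·(2) + (0)·(0)) / 4 = 18/4 = 4.5
  Sample standard deviations s_i = √(s[i,i]):
  s(U) = √(7.7) = 2.7749
  s(V) = √(4.5) = 2.1213

Step 3 — r_{ij} = s_{ij} / (s_i · s_j):
  r[U,U] = 1 (diagonal).
  r[U,V] = -1.75 / (2.7749 · 2.1213) = -1.75 / 5.8864 = -0.2973
  r[V,V] = 1 (diagonal).

R is symmetric with unit diagonal. Assembling:

R = [[1, -0.2973],
 [-0.2973, 1]]


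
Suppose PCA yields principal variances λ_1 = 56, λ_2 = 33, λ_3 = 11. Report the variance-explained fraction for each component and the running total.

Step 1 — total variance = trace(Sigma) = Σ λ_i = 56 + 33 + 11 = 100.

Step 2 — fraction explained by component i = λ_i / Σ λ:
  PC1: 56/100 = 0.56
  PC2: 33/100 = 0.33
  PC3: 11/100 = 0.11

Step 3 — cumulative fraction after k components = (λ_1 + ... + λ_k) / Σ λ:
  k = 1: 56/100 = 0.56
  k = 2: (56 + 33)/100 = 89/100 = 0.89
  k = 3: (56 + 33 + 11)/100 = 100/100 = 1

Summary (fraction, with percent):

explained: PC1 0.56 (56%), PC2 0.33 (33%), PC3 0.11 (11%);  cumulative: 0.56, 0.89, 1


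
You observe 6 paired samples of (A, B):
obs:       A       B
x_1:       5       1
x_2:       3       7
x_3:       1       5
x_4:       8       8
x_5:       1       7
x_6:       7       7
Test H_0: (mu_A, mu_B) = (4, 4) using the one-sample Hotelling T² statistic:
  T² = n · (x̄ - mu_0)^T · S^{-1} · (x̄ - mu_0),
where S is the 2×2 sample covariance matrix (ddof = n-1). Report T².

Step 1 — sample mean vector:
  mean(A) = (5 + 3 + 1 + 8 + 1 + 7) / 6 = 25/6 = 4.1667
  mean(B) = (1 + 7 + 5 + 8 + 7 + 7) / 6 = 35/6 = 5.8333
  x̄ = (4.1667, 5.8333),  deviation x̄ - mu_0 = (4.1667, 5.8333) - (4, 4) = (0.1667, 1.8333).

Step 2 — sample covariance matrix, S[i,j] = (1/(n-1)) · Σ_k (x_{k,i} - mean_i) · (x_{k,j} - mean_j), divisor n-1 = 5:
  S[A,A] = ((0.8333)·(0.8333) + (-1.1667)·(-1.1667) + (-3.1667)·(-3.1667) + (3.8333)·(3.8333) + (-3.1667)·(-3.1667) + (2.8333)·(2.8333)) / 5 = 44.8333/5 = 8.9667
  S[A,B] = ((0.8333)·(-4.8333) + (-1.1667)·(1.1667) + (-3.1667)·(-0.8333) + (3.8333)·(2.1667) + (-3.1667)·(1.1667) + (2.8333)·(1.1667)) / 5 = 5.1667/5 = 1.0333
  S[B,B] = ((-4.8333)·(-4.8333) + (1.1667)·(1.1667) + (-0.8333)·(-0.8333) + (2.1667)·(2.1667) + (1.1667)·(1.1667) + (1.1667)·(1.1667)) / 5 = 32.8333/5 = 6.5667
  S = [[8.9667, 1.0333],
 [1.0333, 6.5667]].

Step 3 — invert S. det(S) = 8.9667·6.5667 - (1.0333)² = 57.8133.
  S^{-1} = (1/det) · [[d, -b], [-b, a]] = [[0.1136, -0.0179],
 [-0.0179, 0.1551]].

Step 4 — quadratic form (x̄ - mu_0)^T · S^{-1} · (x̄ - mu_0):
  S^{-1} · (x̄ - mu_0) = (-0.0138, 0.2814),
  (x̄ - mu_0)^T · [...] = (0.1667)·(-0.0138) + (1.8333)·(0.2814) = 0.5135.

Step 5 — scale by n: T² = 6 · 0.5135 = 3.0812.

T² ≈ 3.0812


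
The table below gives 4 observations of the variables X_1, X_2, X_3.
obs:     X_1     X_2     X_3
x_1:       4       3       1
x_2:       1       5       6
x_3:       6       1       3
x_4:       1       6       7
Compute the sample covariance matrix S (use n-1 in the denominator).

Step 1 — column means:
  mean(X_1) = (4 + 1 + 6 + 1) / 4 = 12/4 = 3
  mean(X_2) = (3 + 5 + 1 + 6) / 4 = 15/4 = 3.75
  mean(X_3) = (1 + 6 + 3 + 7) / 4 = 17/4 = 4.25

Step 2 — sample covariance S[i,j] = (1/(n-1)) · Σ_k (x_{k,i} - mean_i) · (x_{k,j} - mean_j), with n-1 = 3.
  S[X_1,X_1] = ((1)·(1) + (-2)·(-2) + (3)·(3) + (-2)·(-2)) / 3 = 18/3 = 6
  S[X_1,X_2] = ((1)·(-0.75) + (-2)·(1.25) + (3)·(-2.75) + (-2)·(2.25)) / 3 = -16/3 = -5.3333
  S[X_1,X_3] = ((1)·(-3.25) + (-2)·(1.75) + (3)·(-1.25) + (-2)·(2.75)) / 3 = -16/3 = -5.3333
  S[X_2,X_2] = ((-0.75)·(-0.75) + (1.25)·(1.25) + (-2.75)·(-2.75) + (2.25)·(2.25)) / 3 = 14.75/3 = 4.9167
  S[X_2,X_3] = ((-0.75)·(-3.25) + (1.25)·(1.75) + (-2.75)·(-1.25) + (2.25)·(2.75)) / 3 = 14.25/3 = 4.75
  S[X_3,X_3] = ((-3.25)·(-3.25) + (1.75)·(1.75) + (-1.25)·(-1.25) + (2.75)·(2.75)) / 3 = 22.75/3 = 7.5833

S is symmetric (S[j,i] = S[i,j]). Assembling:

S = [[6, -5.3333, -5.3333],
 [-5.3333, 4.9167, 4.75],
 [-5.3333, 4.75, 7.5833]]


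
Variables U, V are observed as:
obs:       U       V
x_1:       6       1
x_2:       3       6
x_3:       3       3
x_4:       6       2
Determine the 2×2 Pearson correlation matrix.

Step 1 — column means:
  mean(U) = (6 + 3 + 3 + 6) / 4 = 18/4 = 4.5
  mean(V) = (1 + 6 + 3 + 2) / 4 = 12/4 = 3

Step 2 — sample variances and covariances s[i,j] = (1/(n-1)) · Σ_k (x_{k,i} - mean_i) · (x_{k,j} - mean_j), with n-1 = 3:
  s[U,U] = ((1.5)·(1.5) + (-1.5)·(-1.5) + (-1.5)·(-1.5) + (1.5)·(1.5)) / 3 = 9/3 = 3
  s[U,V] = ((1.5)·(-2) + (-1.5)·(3) + (-1.5)·(0) + (1.5)·(-1)) / 3 = -9/3 = -3
  s[V,V] = ((-2)·(-2) + (3)·(3) + (0)·(0) + (-1)·(-1)) / 3 = 14/3 = 4.6667
  Sample standard deviations s_i = √(s[i,i]):
  s(U) = √(3) = 1.7321
  s(V) = √(4.6667) = 2.1602

Step 3 — r_{ij} = s_{ij} / (s_i · s_j):
  r[U,U] = 1 (diagonal).
  r[U,V] = -3 / (1.7321 · 2.1602) = -3 / 3.7417 = -0.8018
  r[V,V] = 1 (diagonal).

R is symmetric with unit diagonal. Assembling:

R = [[1, -0.8018],
 [-0.8018, 1]]


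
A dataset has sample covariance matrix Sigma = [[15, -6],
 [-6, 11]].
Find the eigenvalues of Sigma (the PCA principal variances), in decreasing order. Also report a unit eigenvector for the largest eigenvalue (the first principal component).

Step 1 — characteristic polynomial of 2×2 Sigma:
  det(Sigma - λI) = λ² - trace · λ + det = 0.
  trace = 15 + 11 = 26, det = 15·11 - (-6)² = 129.
Step 2 — discriminant:
  Δ = trace² - 4·det = 676 - 516 = 160.
Step 3 — eigenvalues:
  λ = (trace ± √Δ)/2 = (26 ± 12.6491)/2,
  λ_1 = 19.3246,  λ_2 = 6.6754.

Step 4 — unit eigenvector for λ_1: solve (Sigma - λ_1 I)v = 0. First row:
  (15 - 19.3246)·v_x + (-6)·v_y = 0, i.e. (-4.3246)·v_x + (-6)·v_y = 0,
  so v ∝ (b, λ_1 - a) = (-6, 4.3246); multiply by -1 so the first entry is positive: u = (6, -4.3246).
  ||u|| = √((6)² + (-4.3246)²) = √(54.7018) ≈ 7.3961,
  v_1 = u/||u|| ≈ (0.8112, -0.5847) (||v_1|| = 1).

λ_1 = 19.3246,  λ_2 = 6.6754;  v_1 ≈ (0.8112, -0.5847)


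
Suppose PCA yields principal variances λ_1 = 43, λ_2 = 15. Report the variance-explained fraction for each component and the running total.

Step 1 — total variance = trace(Sigma) = Σ λ_i = 43 + 15 = 58.

Step 2 — fraction explained by component i = λ_i / Σ λ:
  PC1: 43/58 = 0.7414
  PC2: 15/58 = 0.2586

Step 3 — cumulative fraction after k components = (λ_1 + ... + λ_k) / Σ λ:
  k = 1: 43/58 = 0.7414
  k = 2: (43 + 15)/58 = 58/58 = 1

Summary (fraction, with percent):

explained: PC1 0.7414 (74.14%), PC2 0.2586 (25.86%);  cumulative: 0.7414, 1


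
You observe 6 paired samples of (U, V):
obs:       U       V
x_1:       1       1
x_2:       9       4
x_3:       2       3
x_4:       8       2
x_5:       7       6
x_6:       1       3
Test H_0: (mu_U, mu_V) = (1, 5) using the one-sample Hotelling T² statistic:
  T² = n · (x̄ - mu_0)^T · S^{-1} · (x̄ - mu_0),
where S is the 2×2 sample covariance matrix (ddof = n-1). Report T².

Step 1 — sample mean vector:
  mean(U) = (1 + 9 + 2 + 8 + 7 + 1) / 6 = 28/6 = 4.6667
  mean(V) = (1 + 4 + 3 + 2 + 6 + 3) / 6 = 19/6 = 3.1667
  x̄ = (4.6667, 3.1667),  deviation x̄ - mu_0 = (4.6667, 3.1667) - (1, 5) = (3.6667, -1.8333).

Step 2 — sample covariance matrix, S[i,j] = (1/(n-1)) · Σ_k (x_{k,i} - mean_i) · (x_{k,j} - mean_j), divisor n-1 = 5:
  S[U,U] = ((-3.6667)·(-3.6667) + (4.3333)·(4.3333) + (-2.6667)·(-2.6667) + (3.3333)·(3.3333) + (2.3333)·(2.3333) + (-3.6667)·(-3.6667)) / 5 = 69.3333/5 = 13.8667
  S[U,V] = ((-3.6667)·(-2.1667) + (4.3333)·(0.8333) + (-2.6667)·(-0.1667) + (3.3333)·(-1.1667) + (2.3333)·(2.8333) + (-3.6667)·(-0.1667)) / 5 = 15.3333/5 = 3.0667
  S[V,V] = ((-2.1667)·(-2.1667) + (0.8333)·(0.8333) + (-0.1667)·(-0.1667) + (-1.1667)·(-1.1667) + (2.8333)·(2.8333) + (-0.1667)·(-0.1667)) / 5 = 14.8333/5 = 2.9667
  S = [[13.8667, 3.0667],
 [3.0667, 2.9667]].

Step 3 — invert S. det(S) = 13.8667·2.9667 - (3.0667)² = 31.7333.
  S^{-1} = (1/det) · [[d, -b], [-b, a]] = [[0.0935, -0.0966],
 [-0.0966, 0.437]].

Step 4 — quadratic form (x̄ - mu_0)^T · S^{-1} · (x̄ - mu_0):
  S^{-1} · (x̄ - mu_0) = (0.52, -1.1555),
  (x̄ - mu_0)^T · [...] = (3.6667)·(0.52) + (-1.8333)·(-1.1555) = 4.0249.

Step 5 — scale by n: T² = 6 · 4.0249 = 24.1492.

T² ≈ 24.1492


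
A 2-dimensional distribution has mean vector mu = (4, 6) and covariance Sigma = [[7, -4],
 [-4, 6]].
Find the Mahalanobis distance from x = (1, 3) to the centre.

Step 1 — centre the observation: (x - mu) = (-3, -3).

Step 2 — invert Sigma. det(Sigma) = 7·6 - (-4)² = 26.
  Sigma^{-1} = (1/det) · [[d, -b], [-b, a]] = [[0.2308, 0.1538],
 [0.1538, 0.2692]].

Step 3 — form the quadratic (x - mu)^T · Sigma^{-1} · (x - mu):
  Sigma^{-1} · (x - mu) = (-1.1538, -1.2692).
  (x - mu)^T · [Sigma^{-1} · (x - mu)] = (-3)·(-1.1538) + (-3)·(-1.2692) = 7.2692.

Step 4 — take square root: d = √(7.2692) ≈ 2.6962.

d(x, mu) = √(7.2692) ≈ 2.6962


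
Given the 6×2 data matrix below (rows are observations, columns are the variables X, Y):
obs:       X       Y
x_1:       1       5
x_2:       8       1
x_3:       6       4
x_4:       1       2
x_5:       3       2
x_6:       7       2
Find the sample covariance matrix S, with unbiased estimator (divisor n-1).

Step 1 — column means:
  mean(X) = (1 + 8 + 6 + 1 + 3 + 7) / 6 = 26/6 = 4.3333
  mean(Y) = (5 + 1 + 4 + 2 + 2 + 2) / 6 = 16/6 = 2.6667

Step 2 — sample covariance S[i,j] = (1/(n-1)) · Σ_k (x_{k,i} - mean_i) · (x_{k,j} - mean_j), with n-1 = 5.
  S[X,X] = ((-3.3333)·(-3.3333) + (3.6667)·(3.6667) + (1.6667)·(1.6667) + (-3.3333)·(-3.3333) + (-1.3333)·(-1.3333) + (2.6667)·(2.6667)) / 5 = 47.3333/5 = 9.4667
  S[X,Y] = ((-3.3333)·(2.3333) + (3.6667)·(-1.6667) + (1.6667)·(1.3333) + (-3.3333)·(-0.6667) + (-1.3333)·(-0.6667) + (2.6667)·(-0.6667)) / 5 = -10.3333/5 = -2.0667
  S[Y,Y] = ((2.3333)·(2.3333) + (-1.6667)·(-1.6667) + (1.3333)·(1.3333) + (-0.6667)·(-0.6667) + (-0.6667)·(-0.6667) + (-0.6667)·(-0.6667)) / 5 = 11.3333/5 = 2.2667

S is symmetric (S[j,i] = S[i,j]). Assembling:

S = [[9.4667, -2.0667],
 [-2.0667, 2.2667]]


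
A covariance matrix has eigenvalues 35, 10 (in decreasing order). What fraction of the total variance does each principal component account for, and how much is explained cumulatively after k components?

Step 1 — total variance = trace(Sigma) = Σ λ_i = 35 + 10 = 45.

Step 2 — fraction explained by component i = λ_i / Σ λ:
  PC1: 35/45 = 0.7778
  PC2: 10/45 = 0.2222

Step 3 — cumulative fraction after k components = (λ_1 + ... + λ_k) / Σ λ:
  k = 1: 35/45 = 0.7778
  k = 2: (35 + 10)/45 = 45/45 = 1

Summary (fraction, with percent):

explained: PC1 0.7778 (77.78%), PC2 0.2222 (22.22%);  cumulative: 0.7778, 1


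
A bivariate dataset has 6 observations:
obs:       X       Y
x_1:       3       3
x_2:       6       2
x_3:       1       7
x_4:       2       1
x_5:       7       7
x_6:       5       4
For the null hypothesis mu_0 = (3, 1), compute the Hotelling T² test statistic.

Step 1 — sample mean vector:
  mean(X) = (3 + 6 + 1 + 2 + 7 + 5) / 6 = 24/6 = 4
  mean(Y) = (3 + 2 + 7 + 1 + 7 + 4) / 6 = 24/6 = 4
  x̄ = (4, 4),  deviation x̄ - mu_0 = (4, 4) - (3, 1) = (1, 3).

Step 2 — sample covariance matrix, S[i,j] = (1/(n-1)) · Σ_k (x_{k,i} - mean_i) · (x_{k,j} - mean_j), divisor n-1 = 5:
  S[X,X] = ((-1)·(-1) + (2)·(2) + (-3)·(-3) + (-2)·(-2) + (3)·(3) + (1)·(1)) / 5 = 28/5 = 5.6
  S[X,Y] = ((-1)·(-1) + (2)·(-2) + (-3)·(3) + (-2)·(-3) + (3)·(3) + (1)·(0)) / 5 = 3/5 = 0.6
  S[Y,Y] = ((-1)·(-1) + (-2)·(-2) + (3)·(3) + (-3)·(-3) + (3)·(3) + (0)·(0)) / 5 = 32/5 = 6.4
  S = [[5.6, 0.6],
 [0.6, 6.4]].

Step 3 — invert S. det(S) = 5.6·6.4 - (0.6)² = 35.48.
  S^{-1} = (1/det) · [[d, -b], [-b, a]] = [[0.1804, -0.0169],
 [-0.0169, 0.1578]].

Step 4 — quadratic form (x̄ - mu_0)^T · S^{-1} · (x̄ - mu_0):
  S^{-1} · (x̄ - mu_0) = (0.1297, 0.4566),
  (x̄ - mu_0)^T · [...] = (1)·(0.1297) + (3)·(0.4566) = 1.4994.

Step 5 — scale by n: T² = 6 · 1.4994 = 8.9966.

T² ≈ 8.9966


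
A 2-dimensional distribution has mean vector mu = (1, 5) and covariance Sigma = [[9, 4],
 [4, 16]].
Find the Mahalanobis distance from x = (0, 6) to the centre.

Step 1 — centre the observation: (x - mu) = (-1, 1).

Step 2 — invert Sigma. det(Sigma) = 9·16 - (4)² = 128.
  Sigma^{-1} = (1/det) · [[d, -b], [-b, a]] = [[0.125, -0.0312],
 [-0.0312, 0.0703]].

Step 3 — form the quadratic (x - mu)^T · Sigma^{-1} · (x - mu):
  Sigma^{-1} · (x - mu) = (-0.1562, 0.1016).
  (x - mu)^T · [Sigma^{-1} · (x - mu)] = (-1)·(-0.1562) + (1)·(0.1016) = 0.2578.

Step 4 — take square root: d = √(0.2578) ≈ 0.5078.

d(x, mu) = √(0.2578) ≈ 0.5078


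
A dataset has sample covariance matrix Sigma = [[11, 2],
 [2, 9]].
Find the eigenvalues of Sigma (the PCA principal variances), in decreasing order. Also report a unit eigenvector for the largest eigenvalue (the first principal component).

Step 1 — characteristic polynomial of 2×2 Sigma:
  det(Sigma - λI) = λ² - trace · λ + det = 0.
  trace = 11 + 9 = 20, det = 11·9 - (2)² = 95.
Step 2 — discriminant:
  Δ = trace² - 4·det = 400 - 380 = 20.
Step 3 — eigenvalues:
  λ = (trace ± √Δ)/2 = (20 ± 4.4721)/2,
  λ_1 = 12.2361,  λ_2 = 7.7639.

Step 4 — unit eigenvector for λ_1: solve (Sigma - λ_1 I)v = 0. First row:
  (11 - 12.2361)·v_x + (2)·v_y = 0, i.e. (-1.2361)·v_x + (2)·v_y = 0,
  so v ∝ (b, λ_1 - a) = (2, 1.2361) = u.
  ||u|| = √((2)² + (1.2361)²) = √(5.5279) ≈ 2.3511,
  v_1 = u/||u|| ≈ (0.8507, 0.5257) (||v_1|| = 1).

λ_1 = 12.2361,  λ_2 = 7.7639;  v_1 ≈ (0.8507, 0.5257)


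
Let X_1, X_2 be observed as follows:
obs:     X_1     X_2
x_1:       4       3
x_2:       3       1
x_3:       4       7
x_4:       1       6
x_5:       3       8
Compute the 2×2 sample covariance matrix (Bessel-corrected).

Step 1 — column means:
  mean(X_1) = (4 + 3 + 4 + 1 + 3) / 5 = 15/5 = 3
  mean(X_2) = (3 + 1 + 7 + 6 + 8) / 5 = 25/5 = 5

Step 2 — sample covariance S[i,j] = (1/(n-1)) · Σ_k (x_{k,i} - mean_i) · (x_{k,j} - mean_j), with n-1 = 4.
  S[X_1,X_1] = ((1)·(1) + (0)·(0) + (1)·(1) + (-2)·(-2) + (0)·(0)) / 4 = 6/4 = 1.5
  S[X_1,X_2] = ((1)·(-2) + (0)·(-4) + (1)·(2) + (-2)·(1) + (0)·(3)) / 4 = -2/4 = -0.5
  S[X_2,X_2] = ((-2)·(-2) + (-4)·(-4) + (2)·(2) + (1)·(1) + (3)·(3)) / 4 = 34/4 = 8.5

S is symmetric (S[j,i] = S[i,j]). Assembling:

S = [[1.5, -0.5],
 [-0.5, 8.5]]


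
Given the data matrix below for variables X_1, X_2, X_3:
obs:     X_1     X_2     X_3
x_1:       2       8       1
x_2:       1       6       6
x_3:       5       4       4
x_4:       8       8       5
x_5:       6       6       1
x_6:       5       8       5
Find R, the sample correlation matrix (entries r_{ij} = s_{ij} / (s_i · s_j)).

Step 1 — column means:
  mean(X_1) = (2 + 1 + 5 + 8 + 6 + 5) / 6 = 27/6 = 4.5
  mean(X_2) = (8 + 6 + 4 + 8 + 6 + 8) / 6 = 40/6 = 6.6667
  mean(X_3) = (1 + 6 + 4 + 5 + 1 + 5) / 6 = 22/6 = 3.6667

Step 2 — sample variances and covariances s[i,j] = (1/(n-1)) · Σ_k (x_{k,i} - mean_i) · (x_{k,j} - mean_j), with n-1 = 5:
  s[X_1,X_1] = ((-2.5)·(-2.5) + (-3.5)·(-3.5) + (0.5)·(0.5) + (3.5)·(3.5) + (1.5)·(1.5) + (0.5)·(0.5)) / 5 = 33.5/5 = 6.7
  s[X_1,X_2] = ((-2.5)·(1.3333) + (-3.5)·(-0.6667) + (0.5)·(-2.6667) + (3.5)·(1.3333) + (1.5)·(-0.6667) + (0.5)·(1.3333)) / 5 = 2/5 = 0.4
  s[X_1,X_3] = ((-2.5)·(-2.6667) + (-3.5)·(2.3333) + (0.5)·(0.3333) + (3.5)·(1.3333) + (1.5)·(-2.6667) + (0.5)·(1.3333)) / 5 = 0/5 = 0
  s[X_2,X_2] = ((1.3333)·(1.3333) + (-0.6667)·(-0.6667) + (-2.6667)·(-2.6667) + (1.3333)·(1.3333) + (-0.6667)·(-0.6667) + (1.3333)·(1.3333)) / 5 = 13.3333/5 = 2.6667
  s[X_2,X_3] = ((1.3333)·(-2.6667) + (-0.6667)·(2.3333) + (-2.6667)·(0.3333) + (1.3333)·(1.3333) + (-0.6667)·(-2.6667) + (1.3333)·(1.3333)) / 5 = -0.6667/5 = -0.1333
  s[X_3,X_3] = ((-2.6667)·(-2.6667) + (2.3333)·(2.3333) + (0.3333)·(0.3333) + (1.3333)·(1.3333) + (-2.6667)·(-2.6667) + (1.3333)·(1.3333)) / 5 = 23.3333/5 = 4.6667
  Sample standard deviations s_i = √(s[i,i]):
  s(X_1) = √(6.7) = 2.5884
  s(X_2) = √(2.6667) = 1.633
  s(X_3) = √(4.6667) = 2.1602

Step 3 — r_{ij} = s_{ij} / (s_i · s_j):
  r[X_1,X_1] = 1 (diagonal).
  r[X_1,X_2] = 0.4 / (2.5884 · 1.633) = 0.4 / 4.2269 = 0.0946
  r[X_1,X_3] = 0 / (2.5884 · 2.1602) = 0 / 5.5917 = 0
  r[X_2,X_2] = 1 (diagonal).
  r[X_2,X_3] = -0.1333 / (1.633 · 2.1602) = -0.1333 / 3.5277 = -0.0378
  r[X_3,X_3] = 1 (diagonal).

R is symmetric with unit diagonal. Assembling:

R = [[1, 0.0946, 0],
 [0.0946, 1, -0.0378],
 [0, -0.0378, 1]]


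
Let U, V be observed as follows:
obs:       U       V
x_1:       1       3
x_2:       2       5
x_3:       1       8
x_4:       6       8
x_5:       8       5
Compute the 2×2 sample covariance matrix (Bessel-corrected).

Step 1 — column means:
  mean(U) = (1 + 2 + 1 + 6 + 8) / 5 = 18/5 = 3.6
  mean(V) = (3 + 5 + 8 + 8 + 5) / 5 = 29/5 = 5.8

Step 2 — sample covariance S[i,j] = (1/(n-1)) · Σ_k (x_{k,i} - mean_i) · (x_{k,j} - mean_j), with n-1 = 4.
  S[U,U] = ((-2.6)·(-2.6) + (-1.6)·(-1.6) + (-2.6)·(-2.6) + (2.4)·(2.4) + (4.4)·(4.4)) / 4 = 41.2/4 = 10.3
  S[U,V] = ((-2.6)·(-2.8) + (-1.6)·(-0.8) + (-2.6)·(2.2) + (2.4)·(2.2) + (4.4)·(-0.8)) / 4 = 4.6/4 = 1.15
  S[V,V] = ((-2.8)·(-2.8) + (-0.8)·(-0.8) + (2.2)·(2.2) + (2.2)·(2.2) + (-0.8)·(-0.8)) / 4 = 18.8/4 = 4.7

S is symmetric (S[j,i] = S[i,j]). Assembling:

S = [[10.3, 1.15],
 [1.15, 4.7]]


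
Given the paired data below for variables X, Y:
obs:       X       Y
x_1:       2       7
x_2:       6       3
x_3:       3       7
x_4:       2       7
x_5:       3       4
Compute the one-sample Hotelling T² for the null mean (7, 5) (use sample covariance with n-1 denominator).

Step 1 — sample mean vector:
  mean(X) = (2 + 6 + 3 + 2 + 3) / 5 = 16/5 = 3.2
  mean(Y) = (7 + 3 + 7 + 7 + 4) / 5 = 28/5 = 5.6
  x̄ = (3.2, 5.6),  deviation x̄ - mu_0 = (3.2, 5.6) - (7, 5) = (-3.8, 0.6).

Step 2 — sample covariance matrix, S[i,j] = (1/(n-1)) · Σ_k (x_{k,i} - mean_i) · (x_{k,j} - mean_j), divisor n-1 = 4:
  S[X,X] = ((-1.2)·(-1.2) + (2.8)·(2.8) + (-0.2)·(-0.2) + (-1.2)·(-1.2) + (-0.2)·(-0.2)) / 4 = 10.8/4 = 2.7
  S[X,Y] = ((-1.2)·(1.4) + (2.8)·(-2.6) + (-0.2)·(1.4) + (-1.2)·(1.4) + (-0.2)·(-1.6)) / 4 = -10.6/4 = -2.65
  S[Y,Y] = ((1.4)·(1.4) + (-2.6)·(-2.6) + (1.4)·(1.4) + (1.4)·(1.4) + (-1.6)·(-1.6)) / 4 = 15.2/4 = 3.8
  S = [[2.7, -2.65],
 [-2.65, 3.8]].

Step 3 — invert S. det(S) = 2.7·3.8 - (-2.65)² = 3.2375.
  S^{-1} = (1/det) · [[d, -b], [-b, a]] = [[1.1737, 0.8185],
 [0.8185, 0.834]].

Step 4 — quadratic form (x̄ - mu_0)^T · S^{-1} · (x̄ - mu_0):
  S^{-1} · (x̄ - mu_0) = (-3.9691, -2.61),
  (x̄ - mu_0)^T · [...] = (-3.8)·(-3.9691) + (0.6)·(-2.61) = 13.5166.

Step 5 — scale by n: T² = 5 · 13.5166 = 67.583.

T² ≈ 67.583
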